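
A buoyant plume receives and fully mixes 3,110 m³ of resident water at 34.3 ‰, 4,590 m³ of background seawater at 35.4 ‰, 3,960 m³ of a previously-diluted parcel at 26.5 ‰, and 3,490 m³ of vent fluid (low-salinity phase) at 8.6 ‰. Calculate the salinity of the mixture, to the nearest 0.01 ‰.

Weighted by volume,
salt = 3,110×34.3 + 4,590×35.4 + 3,960×26.5 + 3,490×8.6 = 106,673 + 162,486 + 104,940 + 30,014 = 404,113
volume = 3,110 + 4,590 + 3,960 + 3,490 = 15,150 m³
S = 404,113 / 15,150 = 26.6741 ‰

26.67 ‰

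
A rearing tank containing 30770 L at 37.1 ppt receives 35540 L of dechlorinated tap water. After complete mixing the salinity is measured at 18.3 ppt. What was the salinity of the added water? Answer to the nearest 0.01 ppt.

Salt balance: 30,770×37.1 + 35,540×S = 66,310×18.3
1,141,567 + 35,540·S = 1,213,473
S = (1,213,473 − 1,141,567) / 35,540 = 2.0232 ppt

2.02 ppt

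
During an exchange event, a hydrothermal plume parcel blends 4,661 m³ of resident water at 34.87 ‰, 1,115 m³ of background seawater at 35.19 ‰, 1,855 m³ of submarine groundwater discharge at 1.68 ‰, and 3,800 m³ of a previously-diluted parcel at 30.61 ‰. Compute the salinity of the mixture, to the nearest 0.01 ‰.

Total salt / total volume:
salt = 4,661×34.87 + 1,115×35.19 + 1,855×1.68 + 3,800×30.61 = 162,529.07 + 39,236.85 + 3,116.4 + 116,318 = 321,200.32
volume = 4,661 + 1,115 + 1,855 + 3,800 = 11,431 m³
S = 321,200.32 / 11,431 = 28.0991 ‰

28.10 ‰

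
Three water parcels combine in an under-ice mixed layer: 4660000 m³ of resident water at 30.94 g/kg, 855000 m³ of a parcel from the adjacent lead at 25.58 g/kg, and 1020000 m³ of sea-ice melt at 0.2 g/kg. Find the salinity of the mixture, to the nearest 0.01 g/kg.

25.44 g/kg

Salt balance:
salt = 4,660,000×30.94 + 855,000×25.58 + 1,020,000×0.2 = 144,180,400 + 21,870,900 + 204,000 = 166,255,300
volume = 4,660,000 + 855,000 + 1,020,000 = 6,535,000 m³
S = 166,255,300 / 6,535,000 = 25.4407 g/kg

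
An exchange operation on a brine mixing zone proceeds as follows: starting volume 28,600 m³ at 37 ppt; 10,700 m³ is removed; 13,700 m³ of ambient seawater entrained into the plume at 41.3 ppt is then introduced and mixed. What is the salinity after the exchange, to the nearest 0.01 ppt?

Remaining after removal: 17,900 m³ at 37 ppt (salt = 662,300)
After addition: salt = 662,300 + 13,700×41.3 = 1,228,110; volume = 31,600 m³
S = 1,228,110 / 31,600 = 38.8642 ppt

38.86 ppt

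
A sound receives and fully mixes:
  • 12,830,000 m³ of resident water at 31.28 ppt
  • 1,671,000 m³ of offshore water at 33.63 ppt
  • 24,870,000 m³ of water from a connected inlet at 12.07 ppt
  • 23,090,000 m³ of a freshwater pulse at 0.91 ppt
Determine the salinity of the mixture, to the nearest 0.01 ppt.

Conserving salt mass:
salt = 12,830,000×31.28 + 1,671,000×33.63 + 24,870,000×12.07 + 23,090,000×0.91 = 401,322,400 + 56,195,730 + 300,180,900 + 21,011,900 = 778,710,930
volume = 12,830,000 + 1,671,000 + 24,870,000 + 23,090,000 = 62,461,000 m³
S = 778,710,930 / 62,461,000 = 12.4672 ppt

12.47 ppt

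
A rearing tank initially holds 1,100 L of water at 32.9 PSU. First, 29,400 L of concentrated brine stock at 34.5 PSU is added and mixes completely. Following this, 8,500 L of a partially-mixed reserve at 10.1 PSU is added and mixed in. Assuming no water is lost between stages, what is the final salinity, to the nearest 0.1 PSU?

Conserving salt mass:
Initial salt = 1,100×32.9 = 36,190
After stage 1: salt = 36,190 + 29,400×34.5 = 1,050,490; volume = 30,500 L; S = 34.442 PSU
After stage 2: salt = 1,050,490 + 8,500×10.1 = 1,136,340; volume = 39,000 L
S = 1,136,340 / 39,000 = 29.1369 PSU

29.1 PSU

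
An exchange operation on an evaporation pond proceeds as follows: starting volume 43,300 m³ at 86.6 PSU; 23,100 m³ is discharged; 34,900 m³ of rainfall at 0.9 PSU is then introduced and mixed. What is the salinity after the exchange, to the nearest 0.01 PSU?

32.32 PSU

Remaining after removal: 20,200 m³ at 86.6 PSU (salt = 1,749,320)
After addition: salt = 1,749,320 + 34,900×0.9 = 1,780,730; volume = 55,100 m³
S = 1,780,730 / 55,100 = 32.3181 PSU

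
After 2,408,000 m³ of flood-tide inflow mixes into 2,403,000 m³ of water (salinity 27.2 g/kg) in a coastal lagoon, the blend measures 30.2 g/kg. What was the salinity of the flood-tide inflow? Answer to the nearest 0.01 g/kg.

Salt balance: 2,403,000×27.2 + 2,408,000×S = 4,811,000×30.2
65,361,600 + 2,408,000·S = 145,292,200
S = (145,292,200 − 65,361,600) / 2,408,000 = 33.1938 g/kg

33.19 g/kg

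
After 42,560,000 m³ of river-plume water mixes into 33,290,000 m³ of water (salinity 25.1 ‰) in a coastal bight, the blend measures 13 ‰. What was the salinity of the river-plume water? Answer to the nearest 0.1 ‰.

Salt balance: 33,290,000×25.1 + 42,560,000×S = 75,850,000×13
835,579,000 + 42,560,000·S = 986,050,000
S = (986,050,000 − 835,579,000) / 42,560,000 = 3.5355 ‰

3.5 ‰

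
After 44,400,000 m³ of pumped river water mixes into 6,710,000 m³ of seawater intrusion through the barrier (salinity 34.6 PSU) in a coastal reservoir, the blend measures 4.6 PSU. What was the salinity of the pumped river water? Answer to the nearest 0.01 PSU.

0.07 PSU

Salt balance: 6,710,000×34.6 + 44,400,000×S = 51,110,000×4.6
232,166,000 + 44,400,000·S = 235,106,000
S = (235,106,000 − 232,166,000) / 44,400,000 = 0.0662 PSU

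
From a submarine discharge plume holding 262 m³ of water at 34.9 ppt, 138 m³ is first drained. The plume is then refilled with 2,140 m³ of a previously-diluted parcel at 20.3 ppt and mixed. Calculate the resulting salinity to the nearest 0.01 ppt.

Remaining after removal: 124 m³ at 34.9 ppt (salt = 4,327.6)
After addition: salt = 4,327.6 + 2,140×20.3 = 47,769.6; volume = 2,264 m³
S = 47,769.6 / 2,264 = 21.0996 ppt

21.10 ppt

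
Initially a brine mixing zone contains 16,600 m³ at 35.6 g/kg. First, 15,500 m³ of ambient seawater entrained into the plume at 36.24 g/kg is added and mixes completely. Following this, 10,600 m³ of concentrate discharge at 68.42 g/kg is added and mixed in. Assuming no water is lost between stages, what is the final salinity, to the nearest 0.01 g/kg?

By conservation of dissolved salt,
Initial salt = 16,600×35.6 = 590,960
After stage 1: salt = 590,960 + 15,500×36.24 = 1,152,680; volume = 32,100 m³; S = 35.909 g/kg
After stage 2: salt = 1,152,680 + 10,600×68.42 = 1,877,932; volume = 42,700 m³
S = 1,877,932 / 42,700 = 43.9797 g/kg

43.98 g/kg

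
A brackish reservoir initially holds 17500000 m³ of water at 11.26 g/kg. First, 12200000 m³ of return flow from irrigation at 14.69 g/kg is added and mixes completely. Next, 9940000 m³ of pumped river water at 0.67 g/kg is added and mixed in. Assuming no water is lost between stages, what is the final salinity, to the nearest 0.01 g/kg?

Conserving salt mass:
Initial salt = 17,500,000×11.26 = 197,050,000
After stage 1: salt = 197,050,000 + 12,200,000×14.69 = 376,268,000; volume = 29,700,000 m³; S = 12.669 g/kg
After stage 2: salt = 376,268,000 + 9,940,000×0.67 = 382,927,800; volume = 39,640,000 m³
S = 382,927,800 / 39,640,000 = 9.6601 g/kg

9.66 g/kg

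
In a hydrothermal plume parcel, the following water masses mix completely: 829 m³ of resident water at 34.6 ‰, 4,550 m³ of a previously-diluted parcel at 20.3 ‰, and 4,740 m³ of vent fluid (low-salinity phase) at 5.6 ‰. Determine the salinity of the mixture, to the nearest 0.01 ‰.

Salt balance:
salt = 829×34.6 + 4,550×20.3 + 4,740×5.6 = 28,683.4 + 92,365 + 26,544 = 147,592.4
volume = 829 + 4,550 + 4,740 = 10,119 m³
S = 147,592.4 / 10,119 = 14.5857 ‰

14.59 ‰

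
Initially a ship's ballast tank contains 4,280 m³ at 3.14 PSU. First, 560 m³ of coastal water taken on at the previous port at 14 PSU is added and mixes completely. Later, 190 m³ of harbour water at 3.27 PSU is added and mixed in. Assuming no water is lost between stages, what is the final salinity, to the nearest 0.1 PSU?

4.4 PSU

Total salt / total volume:
Initial salt = 4,280×3.14 = 13,439.2
After stage 1: salt = 13,439.2 + 560×14 = 21,279.2; volume = 4,840 m³; S = 4.397 PSU
After stage 2: salt = 21,279.2 + 190×3.27 = 21,900.5; volume = 5,030 m³
S = 21,900.5 / 5,030 = 4.354 PSU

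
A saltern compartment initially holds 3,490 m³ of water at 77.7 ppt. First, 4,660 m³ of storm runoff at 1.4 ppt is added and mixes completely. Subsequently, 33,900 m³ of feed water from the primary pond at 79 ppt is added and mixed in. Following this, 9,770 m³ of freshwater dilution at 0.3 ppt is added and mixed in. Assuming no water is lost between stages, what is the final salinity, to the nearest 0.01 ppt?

57.10 ppt

Total salt / total volume:
Initial salt = 3,490×77.7 = 271,173
After stage 1: salt = 271,173 + 4,660×1.4 = 277,697; volume = 8,150 m³; S = 34.073 ppt
After stage 2: salt = 277,697 + 33,900×79 = 2,955,797; volume = 42,050 m³; S = 70.292 ppt
After stage 3: salt = 2,955,797 + 9,770×0.3 = 2,958,728; volume = 51,820 m³
S = 2,958,728 / 51,820 = 57.0963 ppt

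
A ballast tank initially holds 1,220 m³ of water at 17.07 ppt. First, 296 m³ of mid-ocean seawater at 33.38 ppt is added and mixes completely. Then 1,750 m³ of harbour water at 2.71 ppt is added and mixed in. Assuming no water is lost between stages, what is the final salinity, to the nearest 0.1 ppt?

Total salt / total volume:
Initial salt = 1,220×17.07 = 20,825.4
After stage 1: salt = 20,825.4 + 296×33.38 = 30,705.88; volume = 1,516 m³; S = 20.255 ppt
After stage 2: salt = 30,705.88 + 1,750×2.71 = 35,448.38; volume = 3,266 m³
S = 35,448.38 / 3,266 = 10.8538 ppt

10.9 ppt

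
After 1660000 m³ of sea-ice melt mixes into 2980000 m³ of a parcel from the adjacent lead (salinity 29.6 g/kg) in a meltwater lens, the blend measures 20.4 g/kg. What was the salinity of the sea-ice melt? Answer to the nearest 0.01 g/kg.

3.88 g/kg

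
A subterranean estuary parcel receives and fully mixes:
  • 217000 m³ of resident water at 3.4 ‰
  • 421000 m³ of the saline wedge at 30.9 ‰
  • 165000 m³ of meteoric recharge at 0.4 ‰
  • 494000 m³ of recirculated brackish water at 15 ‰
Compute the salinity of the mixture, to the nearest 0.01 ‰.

Total salt / total volume:
salt = 217,000×3.4 + 421,000×30.9 + 165,000×0.4 + 494,000×15 = 737,800 + 13,008,900 + 66,000 + 7,410,000 = 21,222,700
volume = 217,000 + 421,000 + 165,000 + 494,000 = 1,297,000 m³
S = 21,222,700 / 1,297,000 = 16.3629 ‰

16.36 ‰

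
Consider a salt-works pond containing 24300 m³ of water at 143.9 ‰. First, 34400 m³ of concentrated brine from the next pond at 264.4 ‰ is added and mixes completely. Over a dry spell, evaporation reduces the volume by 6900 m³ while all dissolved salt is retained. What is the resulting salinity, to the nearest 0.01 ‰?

After mixing: salt = 24,300×143.9 + 34,400×264.4 = 12,592,130; volume = 58,700 m³
After evaporation: salt unchanged = 12,592,130; volume = 58,700 − 6,900 = 51,800 m³
S = 12,592,130 / 51,800 = 243.0913 ‰

243.09 ‰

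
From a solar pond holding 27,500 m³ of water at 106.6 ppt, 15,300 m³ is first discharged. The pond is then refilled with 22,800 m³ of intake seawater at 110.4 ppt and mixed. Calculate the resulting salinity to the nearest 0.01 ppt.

109.08 ppt

Remaining after removal: 12,200 m³ at 106.6 ppt (salt = 1,300,520)
After addition: salt = 1,300,520 + 22,800×110.4 = 3,817,640; volume = 35,000 m³
S = 3,817,640 / 35,000 = 109.0754 ppt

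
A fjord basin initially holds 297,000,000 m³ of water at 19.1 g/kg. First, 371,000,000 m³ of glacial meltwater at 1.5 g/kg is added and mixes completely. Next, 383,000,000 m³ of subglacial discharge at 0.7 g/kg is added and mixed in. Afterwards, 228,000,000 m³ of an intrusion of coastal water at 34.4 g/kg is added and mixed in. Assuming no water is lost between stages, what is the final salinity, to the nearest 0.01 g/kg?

Mass of salt is conserved:
Initial salt = 297,000,000×19.1 = 5,672,700,000
After stage 1: salt = 5,672,700,000 + 371,000,000×1.5 = 6,229,200,000; volume = 668,000,000 m³; S = 9.325 g/kg
After stage 2: salt = 6,229,200,000 + 383,000,000×0.7 = 6,497,300,000; volume = 1,051,000,000 m³; S = 6.182 g/kg
After stage 3: salt = 6,497,300,000 + 228,000,000×34.4 = 14,340,500,000; volume = 1,279,000,000 m³
S = 14,340,500,000 / 1,279,000,000 = 11.2123 g/kg

11.21 g/kg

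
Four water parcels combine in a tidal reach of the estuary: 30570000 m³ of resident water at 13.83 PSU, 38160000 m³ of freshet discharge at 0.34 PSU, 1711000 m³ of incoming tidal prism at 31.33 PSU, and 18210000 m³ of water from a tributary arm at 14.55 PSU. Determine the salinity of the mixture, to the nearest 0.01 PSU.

By conservation of dissolved salt,
salt = 30,570,000×13.83 + 38,160,000×0.34 + 1,711,000×31.33 + 18,210,000×14.55 = 422,783,100 + 12,974,400 + 53,605,630 + 264,955,500 = 754,318,630
volume = 30,570,000 + 38,160,000 + 1,711,000 + 18,210,000 = 88,651,000 m³
S = 754,318,630 / 88,651,000 = 8.5089 PSU

8.51 PSU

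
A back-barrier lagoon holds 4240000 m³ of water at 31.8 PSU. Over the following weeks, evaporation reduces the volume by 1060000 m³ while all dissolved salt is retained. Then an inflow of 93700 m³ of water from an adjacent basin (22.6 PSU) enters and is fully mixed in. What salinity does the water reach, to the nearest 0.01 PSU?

41.83 PSU

After evaporation: salt = 4,240,000×31.8 = 134,832,000; volume = 4,240,000 − 1,060,000 = 3,180,000 m³
After mixing: salt = 134,832,000 + 93,700×22.6 = 136,949,620; volume = 3,180,000 + 93,700 = 3,273,700 m³
S = 136,949,620 / 3,273,700 = 41.8333 PSU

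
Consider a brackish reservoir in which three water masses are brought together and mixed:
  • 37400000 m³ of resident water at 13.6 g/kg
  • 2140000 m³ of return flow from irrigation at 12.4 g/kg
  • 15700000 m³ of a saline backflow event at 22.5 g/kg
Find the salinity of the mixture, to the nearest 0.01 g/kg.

By conservation of dissolved salt,
salt = 37,400,000×13.6 + 2,140,000×12.4 + 15,700,000×22.5 = 508,640,000 + 26,536,000 + 353,250,000 = 888,426,000
volume = 37,400,000 + 2,140,000 + 15,700,000 = 55,240,000 m³
S = 888,426,000 / 55,240,000 = 16.083 g/kg

16.08 g/kg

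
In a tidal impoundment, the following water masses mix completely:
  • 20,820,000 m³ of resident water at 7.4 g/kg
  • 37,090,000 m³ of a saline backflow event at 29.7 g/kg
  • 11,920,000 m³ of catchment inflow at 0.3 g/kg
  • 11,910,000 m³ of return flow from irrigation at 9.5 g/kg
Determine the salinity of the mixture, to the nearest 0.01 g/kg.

Salt balance:
salt = 20,820,000×7.4 + 37,090,000×29.7 + 11,920,000×0.3 + 11,910,000×9.5 = 154,068,000 + 1,101,573,000 + 3,576,000 + 113,145,000 = 1,372,362,000
volume = 20,820,000 + 37,090,000 + 11,920,000 + 11,910,000 = 81,740,000 m³
S = 1,372,362,000 / 81,740,000 = 16.7894 g/kg

16.79 g/kg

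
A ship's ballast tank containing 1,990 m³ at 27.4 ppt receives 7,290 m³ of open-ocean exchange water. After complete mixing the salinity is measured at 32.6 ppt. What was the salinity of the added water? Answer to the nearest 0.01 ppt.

34.02 ppt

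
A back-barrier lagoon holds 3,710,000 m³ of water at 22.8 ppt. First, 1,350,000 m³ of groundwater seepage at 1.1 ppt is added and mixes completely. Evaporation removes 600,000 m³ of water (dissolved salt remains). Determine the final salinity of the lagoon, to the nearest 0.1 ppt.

19.3 ppt

After mixing: salt = 3,710,000×22.8 + 1,350,000×1.1 = 86,073,000; volume = 5,060,000 m³
After evaporation: salt unchanged = 86,073,000; volume = 5,060,000 − 600,000 = 4,460,000 m³
S = 86,073,000 / 4,460,000 = 19.2989 ppt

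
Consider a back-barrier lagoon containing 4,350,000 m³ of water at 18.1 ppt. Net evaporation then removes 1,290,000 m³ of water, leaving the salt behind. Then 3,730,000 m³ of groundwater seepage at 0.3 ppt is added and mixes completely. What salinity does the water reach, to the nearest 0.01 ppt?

After evaporation: salt = 4,350,000×18.1 = 78,735,000; volume = 4,350,000 − 1,290,000 = 3,060,000 m³
After mixing: salt = 78,735,000 + 3,730,000×0.3 = 79,854,000; volume = 3,060,000 + 3,730,000 = 6,790,000 m³
S = 79,854,000 / 6,790,000 = 11.7605 ppt

11.76 ppt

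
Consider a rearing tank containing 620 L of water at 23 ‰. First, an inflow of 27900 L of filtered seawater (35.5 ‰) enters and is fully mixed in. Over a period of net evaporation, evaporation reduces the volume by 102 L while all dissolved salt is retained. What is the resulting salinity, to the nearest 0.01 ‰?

35.35 ‰

After mixing: salt = 620×23 + 27,900×35.5 = 1,004,710; volume = 28,520 L
After evaporation: salt unchanged = 1,004,710; volume = 28,520 − 102 = 28,418 L
S = 1,004,710 / 28,418 = 35.3547 ‰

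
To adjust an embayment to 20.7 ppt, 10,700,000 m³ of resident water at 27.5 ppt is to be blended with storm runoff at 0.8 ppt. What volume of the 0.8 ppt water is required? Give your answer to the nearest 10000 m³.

3660000 m³

Salt balance: 10,700,000×27.5 + V×0.8 = (10,700,000+V)×20.7
294,250,000 + 0.8V = 221,490,000 + 20.7V
72,760,000 = 19.9V
V = 3,656,281.41 m³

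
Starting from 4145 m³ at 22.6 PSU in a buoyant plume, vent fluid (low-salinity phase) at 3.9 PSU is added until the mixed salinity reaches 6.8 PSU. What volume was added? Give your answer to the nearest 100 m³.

Salt balance: 4,145×22.6 + V×3.9 = (4,145+V)×6.8
93,677 + 3.9V = 28,186 + 6.8V
65,491 = 2.9V
V = 22,583.1 m³

22600 m³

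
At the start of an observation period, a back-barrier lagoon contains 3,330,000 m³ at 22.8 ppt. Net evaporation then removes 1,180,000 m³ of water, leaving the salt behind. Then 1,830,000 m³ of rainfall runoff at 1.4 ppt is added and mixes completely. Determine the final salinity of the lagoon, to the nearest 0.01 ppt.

19.72 ppt

After evaporation: salt = 3,330,000×22.8 = 75,924,000; volume = 3,330,000 − 1,180,000 = 2,150,000 m³
After mixing: salt = 75,924,000 + 1,830,000×1.4 = 78,486,000; volume = 2,150,000 + 1,830,000 = 3,980,000 m³
S = 78,486,000 / 3,980,000 = 19.7201 ppt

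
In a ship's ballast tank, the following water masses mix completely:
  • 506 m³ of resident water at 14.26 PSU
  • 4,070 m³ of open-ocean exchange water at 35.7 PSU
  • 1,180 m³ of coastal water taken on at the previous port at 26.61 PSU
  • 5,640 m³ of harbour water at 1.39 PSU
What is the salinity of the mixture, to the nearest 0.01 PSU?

16.83 PSU

Weighted by volume,
salt = 506×14.26 + 4,070×35.7 + 1,180×26.61 + 5,640×1.39 = 7,215.56 + 145,299 + 31,399.8 + 7,839.6 = 191,753.96
volume = 506 + 4,070 + 1,180 + 5,640 = 11,396 m³
S = 191,753.96 / 11,396 = 16.8264 PSU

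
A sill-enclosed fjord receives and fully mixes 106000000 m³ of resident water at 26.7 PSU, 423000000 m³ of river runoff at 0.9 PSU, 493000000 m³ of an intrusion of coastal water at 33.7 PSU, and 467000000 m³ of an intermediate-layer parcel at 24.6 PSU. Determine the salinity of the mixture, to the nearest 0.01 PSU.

21.03 PSU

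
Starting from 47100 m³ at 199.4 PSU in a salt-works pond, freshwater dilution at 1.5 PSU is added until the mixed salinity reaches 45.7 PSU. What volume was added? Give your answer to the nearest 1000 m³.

164000 m³

Salt balance: 47,100×199.4 + V×1.5 = (47,100+V)×45.7
9,391,740 + 1.5V = 2,152,470 + 45.7V
7,239,270 = 44.2V
V = 163,784.39 m³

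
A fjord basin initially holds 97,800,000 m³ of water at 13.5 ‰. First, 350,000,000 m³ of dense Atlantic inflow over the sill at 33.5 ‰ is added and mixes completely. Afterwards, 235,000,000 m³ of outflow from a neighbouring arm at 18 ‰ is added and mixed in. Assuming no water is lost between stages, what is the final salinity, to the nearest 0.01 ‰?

By conservation of dissolved salt,
Initial salt = 97,800,000×13.5 = 1,320,300,000
After stage 1: salt = 1,320,300,000 + 350,000,000×33.5 = 13,045,300,000; volume = 447,800,000 m³; S = 29.132 ‰
After stage 2: salt = 13,045,300,000 + 235,000,000×18 = 17,275,300,000; volume = 682,800,000 m³
S = 17,275,300,000 / 682,800,000 = 25.3007 ‰

25.30 ‰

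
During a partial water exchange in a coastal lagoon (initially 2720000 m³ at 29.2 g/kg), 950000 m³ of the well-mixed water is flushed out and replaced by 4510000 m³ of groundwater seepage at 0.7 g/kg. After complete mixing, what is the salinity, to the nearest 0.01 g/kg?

8.73 g/kg

Remaining after removal: 1,770,000 m³ at 29.2 g/kg (salt = 51,684,000)
After addition: salt = 51,684,000 + 4,510,000×0.7 = 54,841,000; volume = 6,280,000 m³
S = 54,841,000 / 6,280,000 = 8.7326 g/kg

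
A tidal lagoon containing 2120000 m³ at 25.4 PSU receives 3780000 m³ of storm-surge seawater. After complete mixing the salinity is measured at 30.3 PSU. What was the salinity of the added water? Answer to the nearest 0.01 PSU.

Salt balance: 2,120,000×25.4 + 3,780,000×S = 5,900,000×30.3
53,848,000 + 3,780,000·S = 178,770,000
S = (178,770,000 − 53,848,000) / 3,780,000 = 33.0481 PSU

33.05 PSU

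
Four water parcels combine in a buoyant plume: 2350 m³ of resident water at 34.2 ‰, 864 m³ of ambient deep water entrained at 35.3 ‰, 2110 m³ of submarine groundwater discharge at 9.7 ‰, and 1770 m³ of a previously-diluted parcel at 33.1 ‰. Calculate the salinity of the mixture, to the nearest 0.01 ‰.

By conservation of dissolved salt,
salt = 2,350×34.2 + 864×35.3 + 2,110×9.7 + 1,770×33.1 = 80,370 + 30,499.2 + 20,467 + 58,587 = 189,923.2
volume = 2,350 + 864 + 2,110 + 1,770 = 7,094 m³
S = 189,923.2 / 7,094 = 26.7724 ‰

26.77 ‰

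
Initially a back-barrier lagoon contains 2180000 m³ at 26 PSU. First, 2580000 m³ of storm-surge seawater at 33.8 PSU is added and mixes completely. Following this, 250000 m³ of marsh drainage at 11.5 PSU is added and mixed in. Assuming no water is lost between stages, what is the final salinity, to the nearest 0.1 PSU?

Salt balance:
Initial salt = 2,180,000×26 = 56,680,000
After stage 1: salt = 56,680,000 + 2,580,000×33.8 = 143,884,000; volume = 4,760,000 m³; S = 30.228 PSU
After stage 2: salt = 143,884,000 + 250,000×11.5 = 146,759,000; volume = 5,010,000 m³
S = 146,759,000 / 5,010,000 = 29.2932 PSU

29.3 PSU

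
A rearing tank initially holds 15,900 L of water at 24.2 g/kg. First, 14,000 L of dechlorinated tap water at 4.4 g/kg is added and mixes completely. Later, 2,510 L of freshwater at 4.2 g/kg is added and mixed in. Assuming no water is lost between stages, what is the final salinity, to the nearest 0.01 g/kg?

14.10 g/kg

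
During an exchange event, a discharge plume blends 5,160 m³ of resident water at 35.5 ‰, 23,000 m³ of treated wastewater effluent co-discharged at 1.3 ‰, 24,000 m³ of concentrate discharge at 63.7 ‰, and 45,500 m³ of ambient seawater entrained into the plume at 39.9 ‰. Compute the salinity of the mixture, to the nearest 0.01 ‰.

36.43 ‰

Total salt / total volume:
salt = 5,160×35.5 + 23,000×1.3 + 24,000×63.7 + 45,500×39.9 = 183,180 + 29,900 + 1,528,800 + 1,815,450 = 3,557,330
volume = 5,160 + 23,000 + 24,000 + 45,500 = 97,660 m³
S = 3,557,330 / 97,660 = 36.4257 ‰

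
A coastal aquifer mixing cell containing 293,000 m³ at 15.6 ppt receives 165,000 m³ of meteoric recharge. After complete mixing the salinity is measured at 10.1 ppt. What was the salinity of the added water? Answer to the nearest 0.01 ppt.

Salt balance: 293,000×15.6 + 165,000×S = 458,000×10.1
4,570,800 + 165,000·S = 4,625,800
S = (4,625,800 − 4,570,800) / 165,000 = 0.3333 ppt

0.33 ppt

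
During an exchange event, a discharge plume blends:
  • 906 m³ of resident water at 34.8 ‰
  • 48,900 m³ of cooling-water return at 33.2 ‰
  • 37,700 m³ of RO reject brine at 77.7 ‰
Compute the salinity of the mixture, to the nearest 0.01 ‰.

52.39 ‰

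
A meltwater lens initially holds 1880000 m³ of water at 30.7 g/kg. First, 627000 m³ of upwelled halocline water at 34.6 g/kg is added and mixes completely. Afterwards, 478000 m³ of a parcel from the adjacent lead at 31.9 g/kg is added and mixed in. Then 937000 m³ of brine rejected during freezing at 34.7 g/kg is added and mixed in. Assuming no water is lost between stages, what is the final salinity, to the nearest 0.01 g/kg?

32.43 g/kg

Total salt / total volume:
Initial salt = 1,880,000×30.7 = 57,716,000
After stage 1: salt = 57,716,000 + 627,000×34.6 = 79,410,200; volume = 2,507,000 m³; S = 31.675 g/kg
After stage 2: salt = 79,410,200 + 478,000×31.9 = 94,658,400; volume = 2,985,000 m³; S = 31.711 g/kg
After stage 3: salt = 94,658,400 + 937,000×34.7 = 127,172,300; volume = 3,922,000 m³
S = 127,172,300 / 3,922,000 = 32.4254 g/kg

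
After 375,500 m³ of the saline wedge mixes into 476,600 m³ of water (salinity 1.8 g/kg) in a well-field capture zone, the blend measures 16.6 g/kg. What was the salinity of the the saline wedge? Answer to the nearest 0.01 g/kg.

35.38 g/kg

Salt balance: 476,600×1.8 + 375,500×S = 852,100×16.6
857,880 + 375,500·S = 14,144,860
S = (14,144,860 − 857,880) / 375,500 = 35.3848 g/kg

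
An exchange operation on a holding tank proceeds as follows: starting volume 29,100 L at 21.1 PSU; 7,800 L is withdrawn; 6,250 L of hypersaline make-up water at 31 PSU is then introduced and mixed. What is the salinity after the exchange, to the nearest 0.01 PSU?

23.35 PSU

Remaining after removal: 21,300 L at 21.1 PSU (salt = 449,430)
After addition: salt = 449,430 + 6,250×31 = 643,180; volume = 27,550 L
S = 643,180 / 27,550 = 23.3459 PSU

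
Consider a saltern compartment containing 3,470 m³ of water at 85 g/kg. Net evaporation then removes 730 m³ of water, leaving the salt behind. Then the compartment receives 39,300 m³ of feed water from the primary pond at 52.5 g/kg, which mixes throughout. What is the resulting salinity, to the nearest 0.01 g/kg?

After evaporation: salt = 3,470×85 = 294,950; volume = 3,470 − 730 = 2,740 m³
After mixing: salt = 294,950 + 39,300×52.5 = 2,358,200; volume = 2,740 + 39,300 = 42,040 m³
S = 2,358,200 / 42,040 = 56.0942 g/kg

56.09 g/kg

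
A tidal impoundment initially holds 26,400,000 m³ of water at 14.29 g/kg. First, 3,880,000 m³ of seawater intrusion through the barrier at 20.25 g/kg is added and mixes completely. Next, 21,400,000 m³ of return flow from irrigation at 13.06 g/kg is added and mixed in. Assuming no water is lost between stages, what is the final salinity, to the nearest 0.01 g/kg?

14.23 g/kg

Mass of salt is conserved:
Initial salt = 26,400,000×14.29 = 377,256,000
After stage 1: salt = 377,256,000 + 3,880,000×20.25 = 455,826,000; volume = 30,280,000 m³; S = 15.054 g/kg
After stage 2: salt = 455,826,000 + 21,400,000×13.06 = 735,310,000; volume = 51,680,000 m³
S = 735,310,000 / 51,680,000 = 14.2281 g/kg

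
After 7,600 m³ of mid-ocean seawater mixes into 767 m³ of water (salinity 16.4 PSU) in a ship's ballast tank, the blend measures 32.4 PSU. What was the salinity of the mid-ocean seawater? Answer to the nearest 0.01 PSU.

Salt balance: 767×16.4 + 7,600×S = 8,367×32.4
12,578.8 + 7,600·S = 271,090.8
S = (271,090.8 − 12,578.8) / 7,600 = 34.0147 PSU

34.01 PSU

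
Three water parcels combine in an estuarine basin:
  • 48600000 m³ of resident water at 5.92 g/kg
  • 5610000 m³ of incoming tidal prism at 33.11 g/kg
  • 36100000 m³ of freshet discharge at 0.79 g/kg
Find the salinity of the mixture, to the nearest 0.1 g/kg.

5.6 g/kg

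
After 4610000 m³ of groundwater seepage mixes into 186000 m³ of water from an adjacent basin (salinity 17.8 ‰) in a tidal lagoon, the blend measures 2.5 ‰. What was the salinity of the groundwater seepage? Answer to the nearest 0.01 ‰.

1.88 ‰

Salt balance: 186,000×17.8 + 4,610,000×S = 4,796,000×2.5
3,310,800 + 4,610,000·S = 11,990,000
S = (11,990,000 − 3,310,800) / 4,610,000 = 1.8827 ‰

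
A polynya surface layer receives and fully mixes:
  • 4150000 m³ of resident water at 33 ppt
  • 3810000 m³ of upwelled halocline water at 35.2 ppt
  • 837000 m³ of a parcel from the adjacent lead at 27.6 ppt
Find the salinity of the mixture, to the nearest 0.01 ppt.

By conservation of dissolved salt,
salt = 4,150,000×33 + 3,810,000×35.2 + 837,000×27.6 = 136,950,000 + 134,112,000 + 23,101,200 = 294,163,200
volume = 4,150,000 + 3,810,000 + 837,000 = 8,797,000 m³
S = 294,163,200 / 8,797,000 = 33.439 ppt

33.44 ppt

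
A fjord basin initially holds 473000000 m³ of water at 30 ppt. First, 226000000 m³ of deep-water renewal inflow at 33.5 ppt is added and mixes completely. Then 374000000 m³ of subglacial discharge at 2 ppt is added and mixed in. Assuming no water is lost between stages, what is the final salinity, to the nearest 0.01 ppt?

Mass of salt is conserved:
Initial salt = 473,000,000×30 = 14,190,000,000
After stage 1: salt = 14,190,000,000 + 226,000,000×33.5 = 21,761,000,000; volume = 699,000,000 m³; S = 31.132 ppt
After stage 2: salt = 21,761,000,000 + 374,000,000×2 = 22,509,000,000; volume = 1,073,000,000 m³
S = 22,509,000,000 / 1,073,000,000 = 20.9776 ppt

20.98 ppt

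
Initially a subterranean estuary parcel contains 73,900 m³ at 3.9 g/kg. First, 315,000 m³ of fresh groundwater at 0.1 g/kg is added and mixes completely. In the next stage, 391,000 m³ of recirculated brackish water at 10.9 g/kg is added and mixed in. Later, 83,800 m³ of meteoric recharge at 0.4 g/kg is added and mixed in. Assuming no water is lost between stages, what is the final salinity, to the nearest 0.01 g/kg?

Salt balance:
Initial salt = 73,900×3.9 = 288,210
After stage 1: salt = 288,210 + 315,000×0.1 = 319,710; volume = 388,900 m³; S = 0.822 g/kg
After stage 2: salt = 319,710 + 391,000×10.9 = 4,581,610; volume = 779,900 m³; S = 5.875 g/kg
After stage 3: salt = 4,581,610 + 83,800×0.4 = 4,615,130; volume = 863,700 m³
S = 4,615,130 / 863,700 = 5.3434 g/kg

5.34 g/kg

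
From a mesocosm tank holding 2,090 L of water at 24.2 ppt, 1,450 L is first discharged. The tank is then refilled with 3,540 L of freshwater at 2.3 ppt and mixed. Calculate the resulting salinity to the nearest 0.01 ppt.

5.65 ppt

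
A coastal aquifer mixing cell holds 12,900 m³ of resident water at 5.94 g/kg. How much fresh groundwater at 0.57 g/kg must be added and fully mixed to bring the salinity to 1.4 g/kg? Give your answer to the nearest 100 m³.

Salt balance: 12,900×5.94 + V×0.57 = (12,900+V)×1.4
76,626 + 0.57V = 18,060 + 1.4V
58,566 = 0.83V
V = 70,561.45 m³

70600 m³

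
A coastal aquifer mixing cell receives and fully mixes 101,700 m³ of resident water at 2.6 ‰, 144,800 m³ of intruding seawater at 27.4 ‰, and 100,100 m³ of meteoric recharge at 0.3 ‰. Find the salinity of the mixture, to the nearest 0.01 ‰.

12.30 ‰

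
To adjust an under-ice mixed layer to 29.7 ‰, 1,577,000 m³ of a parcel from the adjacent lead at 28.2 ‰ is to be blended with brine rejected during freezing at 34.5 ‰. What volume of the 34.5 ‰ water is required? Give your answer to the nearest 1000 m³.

493000 m³

Salt balance: 1,577,000×28.2 + V×34.5 = (1,577,000+V)×29.7
44,471,400 + 34.5V = 46,836,900 + 29.7V
2,365,500 = 4.8V
V = 492,812.5 m³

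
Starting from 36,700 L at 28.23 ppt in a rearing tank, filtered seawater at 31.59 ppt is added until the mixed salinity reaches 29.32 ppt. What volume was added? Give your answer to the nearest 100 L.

Salt balance: 36,700×28.23 + V×31.59 = (36,700+V)×29.32
1,036,041 + 31.59V = 1,076,044 + 29.32V
40,003 = 2.27V
V = 17,622.47 L

17600 L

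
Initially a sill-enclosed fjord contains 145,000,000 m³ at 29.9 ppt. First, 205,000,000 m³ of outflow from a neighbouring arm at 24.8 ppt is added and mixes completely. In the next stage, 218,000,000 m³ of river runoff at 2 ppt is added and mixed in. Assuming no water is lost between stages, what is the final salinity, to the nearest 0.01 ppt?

Conserving salt mass:
Initial salt = 145,000,000×29.9 = 4,335,500,000
After stage 1: salt = 4,335,500,000 + 205,000,000×24.8 = 9,419,500,000; volume = 350,000,000 m³; S = 26.913 ppt
After stage 2: salt = 9,419,500,000 + 218,000,000×2 = 9,855,500,000; volume = 568,000,000 m³
S = 9,855,500,000 / 568,000,000 = 17.3512 ppt

17.35 ppt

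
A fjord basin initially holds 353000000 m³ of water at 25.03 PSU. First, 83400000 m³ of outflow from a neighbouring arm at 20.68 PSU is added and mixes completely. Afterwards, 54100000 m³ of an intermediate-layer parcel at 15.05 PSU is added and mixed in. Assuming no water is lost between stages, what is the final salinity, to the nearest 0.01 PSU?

Total salt / total volume:
Initial salt = 353,000,000×25.03 = 8,835,590,000
After stage 1: salt = 8,835,590,000 + 83,400,000×20.68 = 10,560,302,000; volume = 436,400,000 m³; S = 24.199 PSU
After stage 2: salt = 10,560,302,000 + 54,100,000×15.05 = 11,374,507,000; volume = 490,500,000 m³
S = 11,374,507,000 / 490,500,000 = 23.1896 PSU

23.19 PSU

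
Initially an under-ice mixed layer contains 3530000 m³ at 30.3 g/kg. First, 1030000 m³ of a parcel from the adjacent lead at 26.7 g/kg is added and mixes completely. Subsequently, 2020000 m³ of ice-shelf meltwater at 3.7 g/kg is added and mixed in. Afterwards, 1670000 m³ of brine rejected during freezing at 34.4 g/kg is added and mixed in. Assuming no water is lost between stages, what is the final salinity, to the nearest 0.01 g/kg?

Mass of salt is conserved:
Initial salt = 3,530,000×30.3 = 106,959,000
After stage 1: salt = 106,959,000 + 1,030,000×26.7 = 134,460,000; volume = 4,560,000 m³; S = 29.487 g/kg
After stage 2: salt = 134,460,000 + 2,020,000×3.7 = 141,934,000; volume = 6,580,000 m³; S = 21.571 g/kg
After stage 3: salt = 141,934,000 + 1,670,000×34.4 = 199,382,000; volume = 8,250,000 m³
S = 199,382,000 / 8,250,000 = 24.1675 g/kg

24.17 g/kg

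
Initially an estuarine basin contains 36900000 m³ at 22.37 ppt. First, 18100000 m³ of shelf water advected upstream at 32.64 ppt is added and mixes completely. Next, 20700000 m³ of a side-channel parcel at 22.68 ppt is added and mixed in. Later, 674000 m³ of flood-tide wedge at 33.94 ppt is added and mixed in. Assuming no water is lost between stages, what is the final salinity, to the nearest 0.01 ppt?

24.99 ppt

Weighted by volume,
Initial salt = 36,900,000×22.37 = 825,453,000
After stage 1: salt = 825,453,000 + 18,100,000×32.64 = 1,416,237,000; volume = 55,000,000 m³; S = 25.75 ppt
After stage 2: salt = 1,416,237,000 + 20,700,000×22.68 = 1,885,713,000; volume = 75,700,000 m³; S = 24.91 ppt
After stage 3: salt = 1,885,713,000 + 674,000×33.94 = 1,908,588,560; volume = 76,374,000 m³
S = 1,908,588,560 / 76,374,000 = 24.99 ppt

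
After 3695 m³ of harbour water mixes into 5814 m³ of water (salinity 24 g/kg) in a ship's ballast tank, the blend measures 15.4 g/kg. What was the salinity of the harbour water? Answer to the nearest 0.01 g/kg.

1.87 g/kg

Salt balance: 5,814×24 + 3,695×S = 9,509×15.4
139,536 + 3,695·S = 146,438.6
S = (146,438.6 − 139,536) / 3,695 = 1.8681 g/kg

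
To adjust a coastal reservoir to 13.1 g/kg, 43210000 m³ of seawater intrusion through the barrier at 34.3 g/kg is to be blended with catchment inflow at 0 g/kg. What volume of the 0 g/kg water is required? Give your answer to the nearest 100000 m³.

Salt balance: 43,210,000×34.3 + V×0 = (43,210,000+V)×13.1
1,482,103,000 + 0V = 566,051,000 + 13.1V
916,052,000 = 13.1V
V = 69,927,633.59 m³

69900000 m³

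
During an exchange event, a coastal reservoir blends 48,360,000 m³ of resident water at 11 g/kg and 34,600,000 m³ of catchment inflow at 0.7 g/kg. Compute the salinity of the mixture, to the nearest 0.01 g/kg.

6.70 g/kg

Mass of salt is conserved:
salt = 48,360,000×11 + 34,600,000×0.7 = 531,960,000 + 24,220,000 = 556,180,000
volume = 48,360,000 + 34,600,000 = 82,960,000 m³
S = 556,180,000 / 82,960,000 = 6.7042 g/kg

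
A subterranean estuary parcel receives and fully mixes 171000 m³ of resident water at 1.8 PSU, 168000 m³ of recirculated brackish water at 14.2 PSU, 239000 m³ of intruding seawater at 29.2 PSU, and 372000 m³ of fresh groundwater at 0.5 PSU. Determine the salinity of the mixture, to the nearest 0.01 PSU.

10.38 PSU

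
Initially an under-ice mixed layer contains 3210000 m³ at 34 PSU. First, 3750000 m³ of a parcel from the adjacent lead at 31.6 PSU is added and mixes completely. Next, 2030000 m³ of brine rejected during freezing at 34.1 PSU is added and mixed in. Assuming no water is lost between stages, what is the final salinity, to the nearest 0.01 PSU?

33.02 PSU

Mass of salt is conserved:
Initial salt = 3,210,000×34 = 109,140,000
After stage 1: salt = 109,140,000 + 3,750,000×31.6 = 227,640,000; volume = 6,960,000 m³; S = 32.707 PSU
After stage 2: salt = 227,640,000 + 2,030,000×34.1 = 296,863,000; volume = 8,990,000 m³
S = 296,863,000 / 8,990,000 = 33.0215 PSU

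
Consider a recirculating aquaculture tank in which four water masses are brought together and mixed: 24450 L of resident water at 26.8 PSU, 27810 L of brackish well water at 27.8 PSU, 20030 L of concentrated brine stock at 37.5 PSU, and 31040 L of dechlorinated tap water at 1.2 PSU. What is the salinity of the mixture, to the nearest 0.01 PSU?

21.45 PSU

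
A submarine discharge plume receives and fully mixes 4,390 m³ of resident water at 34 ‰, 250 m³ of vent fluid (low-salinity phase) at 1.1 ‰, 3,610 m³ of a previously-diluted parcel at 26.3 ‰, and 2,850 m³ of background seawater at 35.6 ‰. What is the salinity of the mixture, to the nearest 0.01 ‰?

31.17 ‰

Salt balance:
salt = 4,390×34 + 250×1.1 + 3,610×26.3 + 2,850×35.6 = 149,260 + 275 + 94,943 + 101,460 = 345,938
volume = 4,390 + 250 + 3,610 + 2,850 = 11,100 m³
S = 345,938 / 11,100 = 31.1656 ‰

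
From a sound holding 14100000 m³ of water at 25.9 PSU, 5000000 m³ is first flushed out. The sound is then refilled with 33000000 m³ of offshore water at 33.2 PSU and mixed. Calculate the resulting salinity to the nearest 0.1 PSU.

Remaining after removal: 9,100,000 m³ at 25.9 PSU (salt = 235,690,000)
After addition: salt = 235,690,000 + 33,000,000×33.2 = 1,331,290,000; volume = 42,100,000 m³
S = 1,331,290,000 / 42,100,000 = 31.6221 PSU

31.6 PSU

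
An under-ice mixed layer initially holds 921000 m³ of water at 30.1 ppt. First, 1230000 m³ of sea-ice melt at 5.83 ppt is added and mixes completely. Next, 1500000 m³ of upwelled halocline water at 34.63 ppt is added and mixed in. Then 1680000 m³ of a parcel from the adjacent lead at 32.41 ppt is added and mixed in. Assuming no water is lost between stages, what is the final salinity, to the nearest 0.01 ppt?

By conservation of dissolved salt,
Initial salt = 921,000×30.1 = 27,722,100
After stage 1: salt = 27,722,100 + 1,230,000×5.83 = 34,893,000; volume = 2,151,000 m³; S = 16.222 ppt
After stage 2: salt = 34,893,000 + 1,500,000×34.63 = 86,838,000; volume = 3,651,000 m³; S = 23.785 ppt
After stage 3: salt = 86,838,000 + 1,680,000×32.41 = 141,286,800; volume = 5,331,000 m³
S = 141,286,800 / 5,331,000 = 26.5029 ppt

26.50 ppt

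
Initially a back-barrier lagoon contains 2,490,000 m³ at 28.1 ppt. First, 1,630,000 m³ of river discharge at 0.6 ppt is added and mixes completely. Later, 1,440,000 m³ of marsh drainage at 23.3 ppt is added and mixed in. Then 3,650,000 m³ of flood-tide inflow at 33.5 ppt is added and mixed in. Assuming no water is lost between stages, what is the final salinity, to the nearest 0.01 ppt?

24.62 ppt

Mass of salt is conserved:
Initial salt = 2,490,000×28.1 = 69,969,000
After stage 1: salt = 69,969,000 + 1,630,000×0.6 = 70,947,000; volume = 4,120,000 m³; S = 17.22 ppt
After stage 2: salt = 70,947,000 + 1,440,000×23.3 = 104,499,000; volume = 5,560,000 m³; S = 18.795 ppt
After stage 3: salt = 104,499,000 + 3,650,000×33.5 = 226,774,000; volume = 9,210,000 m³
S = 226,774,000 / 9,210,000 = 24.6226 ppt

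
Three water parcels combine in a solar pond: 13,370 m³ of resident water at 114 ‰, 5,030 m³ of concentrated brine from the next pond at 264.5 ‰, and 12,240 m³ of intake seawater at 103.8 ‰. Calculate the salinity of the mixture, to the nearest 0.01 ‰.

134.63 ‰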